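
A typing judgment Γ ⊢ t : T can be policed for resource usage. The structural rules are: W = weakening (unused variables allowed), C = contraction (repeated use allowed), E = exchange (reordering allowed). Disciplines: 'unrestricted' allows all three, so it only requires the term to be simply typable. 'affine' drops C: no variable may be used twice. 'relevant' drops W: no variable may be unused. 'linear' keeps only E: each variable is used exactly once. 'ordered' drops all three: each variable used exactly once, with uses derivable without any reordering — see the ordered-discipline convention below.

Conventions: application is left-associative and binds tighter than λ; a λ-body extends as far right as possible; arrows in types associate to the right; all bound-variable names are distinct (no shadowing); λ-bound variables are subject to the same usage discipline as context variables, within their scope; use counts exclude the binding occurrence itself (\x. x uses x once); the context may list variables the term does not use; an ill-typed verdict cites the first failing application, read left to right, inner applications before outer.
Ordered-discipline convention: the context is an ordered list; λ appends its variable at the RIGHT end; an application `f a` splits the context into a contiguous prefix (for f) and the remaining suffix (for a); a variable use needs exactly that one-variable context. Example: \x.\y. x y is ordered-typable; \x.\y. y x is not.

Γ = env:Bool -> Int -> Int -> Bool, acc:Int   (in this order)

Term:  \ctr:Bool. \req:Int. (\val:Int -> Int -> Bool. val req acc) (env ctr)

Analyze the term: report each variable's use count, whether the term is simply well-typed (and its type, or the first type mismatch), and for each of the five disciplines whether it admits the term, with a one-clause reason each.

usage: env ×1; acc ×1; ctr (bound) ×1; req (bound) ×1; val (bound) ×1
order of uses: val, req, acc, env, ctr
typing: the term checks, with type Bool -> Int -> Bool
ordered ✗ (no ordered split (uses run val, req, acc, env, ctr))
linear ✓ (each of env, acc, ctr, req, val used exactly once)
affine ✓ (at most one use each (env, acc, ctr, req, val))
relevant ✓ (env, acc, ctr, req, val: all used, weakening unneeded)
unrestricted ✓ (simply typable at Bool -> Int -> Bool; W, C, E all held)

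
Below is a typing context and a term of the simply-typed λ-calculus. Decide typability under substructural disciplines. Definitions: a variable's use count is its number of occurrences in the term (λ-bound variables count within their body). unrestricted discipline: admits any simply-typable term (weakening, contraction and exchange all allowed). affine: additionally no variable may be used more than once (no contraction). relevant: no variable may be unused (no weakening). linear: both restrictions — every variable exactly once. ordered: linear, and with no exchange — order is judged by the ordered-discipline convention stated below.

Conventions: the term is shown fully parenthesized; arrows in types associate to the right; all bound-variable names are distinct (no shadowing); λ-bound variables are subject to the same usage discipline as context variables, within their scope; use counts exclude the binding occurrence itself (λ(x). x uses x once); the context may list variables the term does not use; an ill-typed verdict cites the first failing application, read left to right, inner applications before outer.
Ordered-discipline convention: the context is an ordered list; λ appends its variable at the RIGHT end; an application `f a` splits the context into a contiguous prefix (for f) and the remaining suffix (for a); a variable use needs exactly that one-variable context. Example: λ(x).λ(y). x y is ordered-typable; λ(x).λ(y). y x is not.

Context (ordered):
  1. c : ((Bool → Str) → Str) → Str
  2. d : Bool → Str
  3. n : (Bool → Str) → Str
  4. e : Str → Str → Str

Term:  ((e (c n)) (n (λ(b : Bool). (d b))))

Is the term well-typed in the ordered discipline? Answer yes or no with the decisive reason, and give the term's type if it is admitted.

no — n ×2 used more than once (contraction)
use counts: c: 1; d: 1; n: 2; e: 1; b (bound): 1
order of uses: e, c, n, n, d, b
typing: well-typed — term : Str
summary: ordered ✗, linear ✗, affine ✗, relevant ✓, unrestricted ✓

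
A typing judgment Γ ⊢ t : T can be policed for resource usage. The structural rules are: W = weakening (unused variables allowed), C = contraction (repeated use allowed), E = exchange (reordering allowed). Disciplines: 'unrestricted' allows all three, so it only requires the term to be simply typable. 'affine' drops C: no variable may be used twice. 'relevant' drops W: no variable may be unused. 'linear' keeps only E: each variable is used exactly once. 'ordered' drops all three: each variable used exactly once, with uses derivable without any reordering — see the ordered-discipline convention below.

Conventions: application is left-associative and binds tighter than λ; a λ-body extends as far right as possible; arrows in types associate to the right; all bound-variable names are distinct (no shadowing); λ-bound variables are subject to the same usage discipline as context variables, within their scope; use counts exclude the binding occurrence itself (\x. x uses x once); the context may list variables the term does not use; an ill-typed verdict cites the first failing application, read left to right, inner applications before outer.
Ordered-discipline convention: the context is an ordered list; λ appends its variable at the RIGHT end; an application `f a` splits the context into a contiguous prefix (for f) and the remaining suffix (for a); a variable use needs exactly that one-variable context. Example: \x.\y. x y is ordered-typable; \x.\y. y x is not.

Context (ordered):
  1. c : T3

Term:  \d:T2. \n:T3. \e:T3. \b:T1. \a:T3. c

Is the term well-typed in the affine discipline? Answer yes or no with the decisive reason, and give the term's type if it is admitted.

yes — no duplicate uses among c, d, n, e, b, a; term : T2 -> T3 -> T3 -> T1 -> T3 -> T3
use counts: c: 1, d (bound): 0, n (bound): 0, e (bound): 0, b (bound): 0, a (bound): 0
uses in reading order: c
typing: ✓ — T2 -> T3 -> T3 -> T1 -> T3 -> T3
summary: ordered ✗; linear ✗; affine ✓; relevant ✗; unrestricted ✓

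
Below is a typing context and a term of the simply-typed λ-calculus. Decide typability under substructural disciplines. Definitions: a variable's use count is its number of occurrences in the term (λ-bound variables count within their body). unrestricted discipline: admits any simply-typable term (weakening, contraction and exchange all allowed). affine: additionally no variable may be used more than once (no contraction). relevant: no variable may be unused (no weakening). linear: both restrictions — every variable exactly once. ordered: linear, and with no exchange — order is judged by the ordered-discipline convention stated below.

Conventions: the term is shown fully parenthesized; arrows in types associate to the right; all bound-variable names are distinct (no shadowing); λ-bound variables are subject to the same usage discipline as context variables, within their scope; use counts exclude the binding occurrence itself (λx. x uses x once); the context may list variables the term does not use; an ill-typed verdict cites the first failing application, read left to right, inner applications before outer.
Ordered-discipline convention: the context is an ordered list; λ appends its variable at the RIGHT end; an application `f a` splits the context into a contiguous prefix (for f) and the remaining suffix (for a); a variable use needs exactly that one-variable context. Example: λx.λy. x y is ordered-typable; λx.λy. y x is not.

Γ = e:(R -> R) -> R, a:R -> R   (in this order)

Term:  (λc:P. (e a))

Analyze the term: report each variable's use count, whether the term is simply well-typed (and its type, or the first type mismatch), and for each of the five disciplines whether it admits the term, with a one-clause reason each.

usage: e ×1, a ×1, c (λ-bound) ×0
use order (left to right): e, a
typing: well-typed at P -> R
ordered: ✗, c never used (weakening)
linear: ✗, c never used (weakening)
affine: ✓, no duplicate uses among e, a, c
relevant: ✗, c never used (weakening)
unrestricted: ✓, typability at P -> R is all that's needed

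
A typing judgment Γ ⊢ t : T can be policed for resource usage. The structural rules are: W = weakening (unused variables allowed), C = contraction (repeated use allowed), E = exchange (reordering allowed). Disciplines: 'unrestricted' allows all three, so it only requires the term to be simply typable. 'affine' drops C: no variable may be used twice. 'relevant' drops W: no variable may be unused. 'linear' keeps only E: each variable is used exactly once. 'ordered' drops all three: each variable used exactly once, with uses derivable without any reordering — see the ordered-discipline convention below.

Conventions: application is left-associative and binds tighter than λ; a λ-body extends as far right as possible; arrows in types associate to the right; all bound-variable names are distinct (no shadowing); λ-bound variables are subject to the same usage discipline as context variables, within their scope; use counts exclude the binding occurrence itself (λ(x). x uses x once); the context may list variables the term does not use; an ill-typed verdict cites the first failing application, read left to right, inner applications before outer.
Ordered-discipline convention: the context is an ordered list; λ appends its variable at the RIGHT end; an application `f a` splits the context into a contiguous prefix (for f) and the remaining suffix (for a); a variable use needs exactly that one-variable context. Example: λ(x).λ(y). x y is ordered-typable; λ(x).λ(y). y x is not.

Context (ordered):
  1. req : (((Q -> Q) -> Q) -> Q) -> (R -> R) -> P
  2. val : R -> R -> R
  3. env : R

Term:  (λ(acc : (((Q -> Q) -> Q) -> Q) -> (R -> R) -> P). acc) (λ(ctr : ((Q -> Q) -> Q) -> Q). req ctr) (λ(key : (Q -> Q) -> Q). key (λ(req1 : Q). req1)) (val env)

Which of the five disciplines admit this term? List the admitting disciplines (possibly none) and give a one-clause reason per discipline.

admitted in: ordered, linear, affine, relevant, unrestricted
usage: req=1, val=1, env=1, acc (bound)=1, ctr (bound)=1, key (bound)=1, req1 (bound)=1
left-to-right use order: acc, req, ctr, key, req1, val, env
typing: the term checks, with type P
ordered ✓ (req, val, env, acc, ctr, key, req1: once each, no exchange needed)
linear ✓ (single use per variable (req, val, env, acc, ctr, key, req1))
affine ✓ (at most one use each (req, val, env, acc, ctr, key, req1))
relevant ✓ (at least one use each (req, val, env, acc, ctr, key, req1))
unrestricted ✓ (simply typable at P; W, C, E all held)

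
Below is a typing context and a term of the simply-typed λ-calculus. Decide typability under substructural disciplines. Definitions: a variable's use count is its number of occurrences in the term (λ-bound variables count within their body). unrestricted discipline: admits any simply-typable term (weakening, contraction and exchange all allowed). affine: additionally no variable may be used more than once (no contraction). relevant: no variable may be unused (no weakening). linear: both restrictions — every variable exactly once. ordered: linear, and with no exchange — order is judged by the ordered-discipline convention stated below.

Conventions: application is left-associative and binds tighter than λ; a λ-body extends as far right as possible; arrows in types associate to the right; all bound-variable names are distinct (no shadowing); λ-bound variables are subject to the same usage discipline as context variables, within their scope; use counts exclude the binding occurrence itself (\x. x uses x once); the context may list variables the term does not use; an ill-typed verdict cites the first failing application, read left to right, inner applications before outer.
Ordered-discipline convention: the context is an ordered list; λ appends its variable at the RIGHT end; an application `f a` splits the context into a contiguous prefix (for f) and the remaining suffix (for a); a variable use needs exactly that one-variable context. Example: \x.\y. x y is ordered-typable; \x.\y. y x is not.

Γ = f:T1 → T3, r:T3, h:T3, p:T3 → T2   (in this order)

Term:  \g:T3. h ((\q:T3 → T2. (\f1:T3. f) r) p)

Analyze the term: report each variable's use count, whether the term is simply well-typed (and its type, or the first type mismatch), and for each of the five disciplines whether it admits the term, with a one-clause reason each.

use counts: f: 1×; r: 1×; h: 1×; p: 1×; g (λ-bound): 0×; q (λ-bound): 0×; f1 (λ-bound): 0×
use order (left to right): h, f, r, p
typing: ill-typed: non-arrow in function slot: T3
ordered: ✗, the type mismatch rejects it
linear: ✗, not simply typable
affine: ✗, fails simple typing
relevant: ✗, a type mismatch blocks all five
unrestricted: ✗, the type mismatch rejects it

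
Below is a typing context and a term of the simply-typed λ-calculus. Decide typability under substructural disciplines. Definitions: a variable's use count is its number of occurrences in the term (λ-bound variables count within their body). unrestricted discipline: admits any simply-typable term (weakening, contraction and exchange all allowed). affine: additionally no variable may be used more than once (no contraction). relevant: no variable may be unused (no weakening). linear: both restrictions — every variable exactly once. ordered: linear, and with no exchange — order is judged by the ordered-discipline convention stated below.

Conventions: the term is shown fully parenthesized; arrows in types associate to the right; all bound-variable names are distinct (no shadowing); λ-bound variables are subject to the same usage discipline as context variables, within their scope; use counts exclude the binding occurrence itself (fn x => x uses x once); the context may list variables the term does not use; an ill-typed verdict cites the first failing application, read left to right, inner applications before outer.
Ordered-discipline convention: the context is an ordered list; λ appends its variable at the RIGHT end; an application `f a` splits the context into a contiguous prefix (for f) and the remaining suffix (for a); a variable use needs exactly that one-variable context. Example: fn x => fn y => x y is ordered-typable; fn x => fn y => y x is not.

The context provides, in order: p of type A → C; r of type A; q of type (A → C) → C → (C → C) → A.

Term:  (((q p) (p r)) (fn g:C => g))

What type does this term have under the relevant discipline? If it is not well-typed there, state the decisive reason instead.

term : A
use counts: p=2; r=1; q=1; g [bound]=1
use order (left to right): q, p, p, r, g
typing: the term checks, with type A
all disciplines: ordered ✗; linear ✗; affine ✗; relevant ✓; unrestricted ✓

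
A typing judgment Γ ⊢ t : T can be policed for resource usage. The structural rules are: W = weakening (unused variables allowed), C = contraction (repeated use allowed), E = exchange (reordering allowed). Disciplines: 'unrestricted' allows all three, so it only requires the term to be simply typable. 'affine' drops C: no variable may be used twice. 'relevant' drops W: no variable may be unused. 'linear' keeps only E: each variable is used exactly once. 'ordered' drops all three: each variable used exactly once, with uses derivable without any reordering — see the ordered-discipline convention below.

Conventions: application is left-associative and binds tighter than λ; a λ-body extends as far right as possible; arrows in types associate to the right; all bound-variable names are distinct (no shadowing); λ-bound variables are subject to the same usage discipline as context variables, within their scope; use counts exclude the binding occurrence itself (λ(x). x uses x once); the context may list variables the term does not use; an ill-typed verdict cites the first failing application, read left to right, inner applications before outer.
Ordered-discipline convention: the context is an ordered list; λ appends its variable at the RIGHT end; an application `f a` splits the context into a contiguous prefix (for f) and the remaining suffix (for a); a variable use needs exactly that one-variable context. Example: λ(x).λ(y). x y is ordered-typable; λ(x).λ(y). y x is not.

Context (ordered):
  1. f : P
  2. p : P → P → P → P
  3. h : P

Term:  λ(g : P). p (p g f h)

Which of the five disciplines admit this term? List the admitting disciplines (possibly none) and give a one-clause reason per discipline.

admitted by: relevant, unrestricted
variable uses: f ×1, p ×2, h ×1, g (λ-bound) ×1
left-to-right use order: p, p, g, f, h
typing: well-typed at P → P → P → P
ordered ✗ (needs contraction — p ×2)
linear ✗ (needs contraction — p ×2)
affine ✗ (needs contraction — p ×2)
relevant ✓ (at least one use each (f, p, h, g))
unrestricted ✓ (type-checks (P → P → P → P) and nothing is barred)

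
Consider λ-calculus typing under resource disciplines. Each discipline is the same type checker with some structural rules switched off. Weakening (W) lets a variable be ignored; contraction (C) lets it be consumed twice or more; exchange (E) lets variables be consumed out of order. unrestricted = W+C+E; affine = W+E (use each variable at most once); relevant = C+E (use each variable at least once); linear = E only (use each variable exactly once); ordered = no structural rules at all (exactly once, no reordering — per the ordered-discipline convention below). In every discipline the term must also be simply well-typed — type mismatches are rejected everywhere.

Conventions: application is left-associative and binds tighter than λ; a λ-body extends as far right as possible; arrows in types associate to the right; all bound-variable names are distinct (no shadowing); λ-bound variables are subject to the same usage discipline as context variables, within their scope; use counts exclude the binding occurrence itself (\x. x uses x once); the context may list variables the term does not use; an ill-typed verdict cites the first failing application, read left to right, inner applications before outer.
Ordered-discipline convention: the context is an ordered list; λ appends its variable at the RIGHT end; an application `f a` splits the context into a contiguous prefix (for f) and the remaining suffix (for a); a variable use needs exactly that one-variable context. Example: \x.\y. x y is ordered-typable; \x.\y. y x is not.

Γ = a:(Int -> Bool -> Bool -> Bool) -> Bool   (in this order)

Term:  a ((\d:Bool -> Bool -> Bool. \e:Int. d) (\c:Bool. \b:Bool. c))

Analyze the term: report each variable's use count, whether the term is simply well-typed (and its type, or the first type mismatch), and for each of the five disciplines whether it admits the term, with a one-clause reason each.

variable uses: a: 1, d (λ-bound): 1, e (λ-bound): 0, c (λ-bound): 1, b (λ-bound): 0
order of uses: a, d, c
typing: the term checks, with type Bool
ordered: ✗, needs weakening: e, b unused
linear: ✗, needs weakening: e, b unused
affine: ✓, none of a, d, e, c, b used more than once
relevant: ✗, needs weakening: e, b unused
unrestricted: ✓, simply typable at Bool; W, C, E all held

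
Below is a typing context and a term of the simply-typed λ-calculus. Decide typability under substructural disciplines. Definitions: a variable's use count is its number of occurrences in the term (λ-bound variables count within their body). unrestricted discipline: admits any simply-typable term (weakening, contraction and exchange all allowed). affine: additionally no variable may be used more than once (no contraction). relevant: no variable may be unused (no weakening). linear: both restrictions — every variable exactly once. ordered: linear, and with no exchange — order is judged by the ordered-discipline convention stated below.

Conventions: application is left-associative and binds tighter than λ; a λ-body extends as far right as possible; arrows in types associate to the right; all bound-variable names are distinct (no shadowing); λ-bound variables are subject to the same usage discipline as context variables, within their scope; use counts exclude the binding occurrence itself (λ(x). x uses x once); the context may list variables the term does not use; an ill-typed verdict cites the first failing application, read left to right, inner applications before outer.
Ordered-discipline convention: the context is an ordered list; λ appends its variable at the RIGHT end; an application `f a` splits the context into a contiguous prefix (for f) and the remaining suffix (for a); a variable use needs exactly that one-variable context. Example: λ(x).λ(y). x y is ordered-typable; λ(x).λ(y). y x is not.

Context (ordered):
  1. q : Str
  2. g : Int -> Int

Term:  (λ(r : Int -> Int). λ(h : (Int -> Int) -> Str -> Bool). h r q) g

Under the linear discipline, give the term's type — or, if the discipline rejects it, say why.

term : ((Int -> Int) -> Str -> Bool) -> Bool
usage: q: 1×, g: 1×, r [bound]: 1×, h [bound]: 1×
use order (left to right): h, r, q, g
typing: well-typed — term : ((Int -> Int) -> Str -> Bool) -> Bool
summary: ordered ✗, linear ✓, affine ✓, relevant ✓, unrestricted ✓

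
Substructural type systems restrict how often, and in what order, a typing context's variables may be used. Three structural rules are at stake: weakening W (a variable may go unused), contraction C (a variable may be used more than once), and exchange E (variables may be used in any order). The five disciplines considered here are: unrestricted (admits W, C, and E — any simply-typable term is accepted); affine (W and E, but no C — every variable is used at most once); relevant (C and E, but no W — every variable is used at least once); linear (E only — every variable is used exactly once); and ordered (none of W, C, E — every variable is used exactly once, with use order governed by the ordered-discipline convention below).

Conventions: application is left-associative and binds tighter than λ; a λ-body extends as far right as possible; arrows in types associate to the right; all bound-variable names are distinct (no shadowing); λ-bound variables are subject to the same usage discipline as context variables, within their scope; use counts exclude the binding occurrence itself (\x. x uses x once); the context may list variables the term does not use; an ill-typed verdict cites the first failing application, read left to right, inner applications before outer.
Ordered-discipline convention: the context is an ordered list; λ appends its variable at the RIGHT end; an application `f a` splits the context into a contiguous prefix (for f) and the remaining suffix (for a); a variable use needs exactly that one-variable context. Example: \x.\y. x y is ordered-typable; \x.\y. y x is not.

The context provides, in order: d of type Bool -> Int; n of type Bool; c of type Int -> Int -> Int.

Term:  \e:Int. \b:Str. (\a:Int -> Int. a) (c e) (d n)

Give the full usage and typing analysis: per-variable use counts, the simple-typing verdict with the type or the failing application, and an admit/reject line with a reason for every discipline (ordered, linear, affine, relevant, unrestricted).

counts: d ×1; n ×1; c ×1; e (bound) ×1; b (bound) ×0; a (bound) ×1
order of uses: a, c, e, d, n
typing: ✓ — Int -> Str -> Int
ordered: ✗, unused: b — weakening required
linear: ✗, unused: b — weakening required
affine: ✓, none of d, n, c, e, b, a used more than once
relevant: ✗, unused: b — weakening required
unrestricted: ✓, well-typed at Int -> Str -> Int; no restrictions here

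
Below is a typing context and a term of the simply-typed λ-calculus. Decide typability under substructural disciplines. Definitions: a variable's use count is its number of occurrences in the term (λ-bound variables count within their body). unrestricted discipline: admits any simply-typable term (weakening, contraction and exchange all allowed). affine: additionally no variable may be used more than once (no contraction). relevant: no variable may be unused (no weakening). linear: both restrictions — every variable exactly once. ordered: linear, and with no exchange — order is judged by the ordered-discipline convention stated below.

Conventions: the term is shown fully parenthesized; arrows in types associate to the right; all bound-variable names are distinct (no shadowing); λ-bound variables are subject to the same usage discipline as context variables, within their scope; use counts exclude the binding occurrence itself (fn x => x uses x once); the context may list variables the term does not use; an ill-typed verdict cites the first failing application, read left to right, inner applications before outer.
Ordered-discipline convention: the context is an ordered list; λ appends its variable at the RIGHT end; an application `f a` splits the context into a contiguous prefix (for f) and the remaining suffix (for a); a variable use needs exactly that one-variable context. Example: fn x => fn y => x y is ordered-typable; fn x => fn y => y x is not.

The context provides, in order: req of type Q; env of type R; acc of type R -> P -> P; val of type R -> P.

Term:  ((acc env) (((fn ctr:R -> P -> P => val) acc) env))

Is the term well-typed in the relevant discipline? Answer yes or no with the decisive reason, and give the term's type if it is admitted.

no — needs weakening: req, ctr unused
use counts: req ×0; env ×2; acc ×2; val ×1; ctr (λ-bound) ×0
order of uses: acc, env, val, acc, env
typing: well-typed at P
summary: ordered ✗ | linear ✗ | affine ✗ | relevant ✗ | unrestricted ✓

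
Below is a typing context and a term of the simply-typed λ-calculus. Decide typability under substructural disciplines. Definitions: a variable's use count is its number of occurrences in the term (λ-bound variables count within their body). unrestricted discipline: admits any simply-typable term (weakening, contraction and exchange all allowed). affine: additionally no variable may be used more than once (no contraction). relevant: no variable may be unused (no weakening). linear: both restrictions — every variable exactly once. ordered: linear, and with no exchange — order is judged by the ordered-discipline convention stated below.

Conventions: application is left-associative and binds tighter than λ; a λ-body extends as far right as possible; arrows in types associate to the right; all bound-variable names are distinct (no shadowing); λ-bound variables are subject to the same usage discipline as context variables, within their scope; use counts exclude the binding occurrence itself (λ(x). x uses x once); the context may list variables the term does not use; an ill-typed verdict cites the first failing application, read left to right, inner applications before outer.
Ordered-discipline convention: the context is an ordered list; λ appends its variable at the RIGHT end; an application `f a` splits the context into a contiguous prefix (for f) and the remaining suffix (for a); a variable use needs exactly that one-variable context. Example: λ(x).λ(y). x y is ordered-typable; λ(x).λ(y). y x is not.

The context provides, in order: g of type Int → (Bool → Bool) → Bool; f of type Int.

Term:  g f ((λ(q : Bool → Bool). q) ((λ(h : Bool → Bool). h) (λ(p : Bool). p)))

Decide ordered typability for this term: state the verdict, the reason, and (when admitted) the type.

yes — single-use (g, f, q, h, p), ordered derivation ok; term : Bool
usage: g ×1, f ×1, q (bound) ×1, h (bound) ×1, p (bound) ×1
left-to-right use order: g, f, q, h, p
typing: the term checks, with type Bool
summary: ordered ✓ · linear ✓ · affine ✓ · relevant ✓ · unrestricted ✓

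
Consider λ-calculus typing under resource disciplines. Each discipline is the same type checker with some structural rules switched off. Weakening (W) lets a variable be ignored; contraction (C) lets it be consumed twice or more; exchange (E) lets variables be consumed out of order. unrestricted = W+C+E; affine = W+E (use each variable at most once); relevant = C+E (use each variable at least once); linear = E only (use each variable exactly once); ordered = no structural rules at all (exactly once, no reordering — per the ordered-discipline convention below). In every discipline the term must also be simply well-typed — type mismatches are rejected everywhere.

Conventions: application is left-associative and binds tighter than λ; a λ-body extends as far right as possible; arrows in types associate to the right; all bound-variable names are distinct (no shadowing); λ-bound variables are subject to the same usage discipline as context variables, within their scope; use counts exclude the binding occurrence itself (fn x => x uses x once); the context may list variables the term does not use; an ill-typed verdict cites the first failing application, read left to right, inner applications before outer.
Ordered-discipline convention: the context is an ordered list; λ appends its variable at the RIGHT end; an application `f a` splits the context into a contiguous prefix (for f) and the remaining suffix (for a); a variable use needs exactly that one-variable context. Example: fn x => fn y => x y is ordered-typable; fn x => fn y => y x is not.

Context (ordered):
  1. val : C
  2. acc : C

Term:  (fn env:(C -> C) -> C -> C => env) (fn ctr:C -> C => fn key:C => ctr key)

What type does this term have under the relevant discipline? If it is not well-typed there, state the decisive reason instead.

not well-typed under relevant — val, acc never used (weakening)
counts: val ×0, acc ×0, env (bound) ×1, ctr (bound) ×1, key (bound) ×1
left-to-right use order: env, ctr, key
typing: well-typed at (C -> C) -> C -> C
across the five disciplines: ordered ✗ | linear ✗ | affine ✓ | relevant ✗ | unrestricted ✓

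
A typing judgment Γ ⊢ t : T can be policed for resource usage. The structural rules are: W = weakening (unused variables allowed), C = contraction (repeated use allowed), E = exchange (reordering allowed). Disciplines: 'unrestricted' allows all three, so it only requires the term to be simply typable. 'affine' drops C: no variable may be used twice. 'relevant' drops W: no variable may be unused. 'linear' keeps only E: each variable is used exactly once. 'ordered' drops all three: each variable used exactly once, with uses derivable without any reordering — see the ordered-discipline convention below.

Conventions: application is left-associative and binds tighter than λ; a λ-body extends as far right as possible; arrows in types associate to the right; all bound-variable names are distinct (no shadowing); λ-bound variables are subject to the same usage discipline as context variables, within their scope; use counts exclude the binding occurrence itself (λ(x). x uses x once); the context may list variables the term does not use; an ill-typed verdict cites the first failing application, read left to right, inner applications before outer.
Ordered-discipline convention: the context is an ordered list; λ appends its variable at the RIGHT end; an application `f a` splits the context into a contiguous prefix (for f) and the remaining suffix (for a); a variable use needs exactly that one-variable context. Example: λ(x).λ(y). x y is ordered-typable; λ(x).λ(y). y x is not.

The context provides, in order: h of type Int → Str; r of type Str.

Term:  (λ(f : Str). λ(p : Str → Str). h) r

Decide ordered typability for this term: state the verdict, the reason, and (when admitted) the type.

no — unused: f, p — weakening required
counts: h: 1×, r: 1×, f (bound): 0×, p (bound): 0×
use order (left to right): h, r
typing: the term checks, with type (Str → Str) → Int → Str
across the five disciplines: ordered ✗ · linear ✗ · affine ✓ · relevant ✗ · unrestricted ✓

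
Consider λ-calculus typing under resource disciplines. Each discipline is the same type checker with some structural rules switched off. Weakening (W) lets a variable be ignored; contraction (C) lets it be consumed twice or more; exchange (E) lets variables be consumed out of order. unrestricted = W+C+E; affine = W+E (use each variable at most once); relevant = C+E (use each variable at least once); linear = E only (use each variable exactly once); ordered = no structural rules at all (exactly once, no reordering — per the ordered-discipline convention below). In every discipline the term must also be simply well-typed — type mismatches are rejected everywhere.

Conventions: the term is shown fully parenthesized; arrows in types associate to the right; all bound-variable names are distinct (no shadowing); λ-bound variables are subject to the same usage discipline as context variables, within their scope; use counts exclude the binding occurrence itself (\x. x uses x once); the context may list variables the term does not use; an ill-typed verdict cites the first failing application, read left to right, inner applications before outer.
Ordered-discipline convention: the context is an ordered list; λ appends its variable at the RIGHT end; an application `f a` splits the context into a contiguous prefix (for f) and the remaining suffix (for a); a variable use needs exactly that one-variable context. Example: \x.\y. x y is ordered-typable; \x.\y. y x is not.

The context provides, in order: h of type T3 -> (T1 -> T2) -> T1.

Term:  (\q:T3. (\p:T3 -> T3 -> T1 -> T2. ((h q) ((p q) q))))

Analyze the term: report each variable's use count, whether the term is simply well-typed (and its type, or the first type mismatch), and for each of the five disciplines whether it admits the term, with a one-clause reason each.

variable uses: h ×1, q [bound] ×3, p [bound] ×1
left-to-right use order: h, q, p, q, q
typing: well-typed at T3 -> (T3 -> T3 -> T1 -> T2) -> T1
ordered ✗ (q ×3 used more than once (contraction))
linear ✗ (q ×3 used more than once (contraction))
affine ✗ (q ×3 used more than once (contraction))
relevant ✓ (none of h, q, p goes unused)
unrestricted ✓ (typability at T3 -> (T3 -> T3 -> T1 -> T2) -> T1 is all that's needed)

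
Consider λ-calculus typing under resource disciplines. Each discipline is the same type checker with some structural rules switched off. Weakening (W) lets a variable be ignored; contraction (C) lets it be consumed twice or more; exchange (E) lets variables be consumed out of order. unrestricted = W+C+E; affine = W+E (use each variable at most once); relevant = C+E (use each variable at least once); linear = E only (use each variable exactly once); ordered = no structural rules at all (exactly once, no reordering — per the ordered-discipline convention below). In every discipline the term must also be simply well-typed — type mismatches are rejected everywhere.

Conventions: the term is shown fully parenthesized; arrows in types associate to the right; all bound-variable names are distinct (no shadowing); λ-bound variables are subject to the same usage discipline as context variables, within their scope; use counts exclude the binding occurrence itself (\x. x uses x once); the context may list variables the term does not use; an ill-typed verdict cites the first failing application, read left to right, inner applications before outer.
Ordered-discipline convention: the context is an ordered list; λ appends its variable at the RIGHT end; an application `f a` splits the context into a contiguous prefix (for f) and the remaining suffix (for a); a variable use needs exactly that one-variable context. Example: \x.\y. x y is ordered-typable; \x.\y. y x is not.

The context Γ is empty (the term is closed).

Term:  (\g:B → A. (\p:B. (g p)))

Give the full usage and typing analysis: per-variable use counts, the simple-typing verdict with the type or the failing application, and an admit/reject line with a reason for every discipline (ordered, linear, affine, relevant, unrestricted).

use counts: g (bound) ×1, p (bound) ×1
order of uses: g, p
typing: ✓ — (B → A) → B → A
ordered: ✓, g, p: once each, no exchange needed
linear: ✓, g, p: one use apiece
affine: ✓, g, p: no repeats, contraction unneeded
relevant: ✓, none of g, p goes unused
unrestricted: ✓, type-checks ((B → A) → B → A) and nothing is barred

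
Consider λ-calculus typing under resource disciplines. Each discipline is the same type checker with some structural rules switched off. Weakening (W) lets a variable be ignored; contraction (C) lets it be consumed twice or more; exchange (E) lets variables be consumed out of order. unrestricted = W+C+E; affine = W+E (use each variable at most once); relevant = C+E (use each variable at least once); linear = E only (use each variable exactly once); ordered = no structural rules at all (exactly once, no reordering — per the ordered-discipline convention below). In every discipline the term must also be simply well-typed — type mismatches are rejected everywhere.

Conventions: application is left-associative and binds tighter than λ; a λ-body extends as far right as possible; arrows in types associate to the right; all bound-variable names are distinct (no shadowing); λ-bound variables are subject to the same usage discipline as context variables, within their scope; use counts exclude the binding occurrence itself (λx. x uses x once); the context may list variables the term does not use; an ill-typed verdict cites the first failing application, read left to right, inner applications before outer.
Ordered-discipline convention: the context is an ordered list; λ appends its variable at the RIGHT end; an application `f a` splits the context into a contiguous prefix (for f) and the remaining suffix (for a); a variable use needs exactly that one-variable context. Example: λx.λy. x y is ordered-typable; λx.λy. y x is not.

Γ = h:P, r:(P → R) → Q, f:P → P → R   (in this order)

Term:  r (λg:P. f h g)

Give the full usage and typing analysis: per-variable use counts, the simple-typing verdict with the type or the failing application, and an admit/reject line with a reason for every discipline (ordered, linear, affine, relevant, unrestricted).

counts: h: 1; r: 1; f: 1; g (bound): 1
order of uses: r, f, h, g
typing: the term checks, with type Q
ordered: ✗, no contiguous prefix/suffix split fits r, f, h, g
linear: ✓, each of h, r, f, g used exactly once
affine: ✓, at most one use each (h, r, f, g)
relevant: ✓, at least one use each (h, r, f, g)
unrestricted: ✓, typability at Q is all that's needed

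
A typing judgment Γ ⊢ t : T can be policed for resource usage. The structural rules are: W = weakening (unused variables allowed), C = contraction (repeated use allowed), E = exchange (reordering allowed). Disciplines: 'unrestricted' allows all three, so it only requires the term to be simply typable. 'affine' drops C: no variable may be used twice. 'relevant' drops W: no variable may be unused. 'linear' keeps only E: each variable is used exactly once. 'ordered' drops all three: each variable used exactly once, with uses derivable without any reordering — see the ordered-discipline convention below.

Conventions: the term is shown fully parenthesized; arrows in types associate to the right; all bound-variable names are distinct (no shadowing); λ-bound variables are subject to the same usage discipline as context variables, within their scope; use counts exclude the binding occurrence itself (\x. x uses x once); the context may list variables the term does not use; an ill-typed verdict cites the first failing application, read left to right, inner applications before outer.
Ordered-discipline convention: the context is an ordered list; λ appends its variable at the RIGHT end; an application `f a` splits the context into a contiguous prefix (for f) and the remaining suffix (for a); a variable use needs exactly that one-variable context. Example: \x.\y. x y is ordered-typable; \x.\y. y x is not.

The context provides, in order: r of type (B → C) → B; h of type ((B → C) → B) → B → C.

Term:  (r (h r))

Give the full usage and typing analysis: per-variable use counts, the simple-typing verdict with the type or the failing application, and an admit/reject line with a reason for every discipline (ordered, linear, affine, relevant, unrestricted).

use counts: r: 2; h: 1
uses in reading order: r, h, r
typing: well-typed — term : B
ordered: ✗ — repeated use of r ×2
linear: ✗ — repeated use of r ×2
affine: ✗ — repeated use of r ×2
relevant: ✓ — at least one use each (r, h)
unrestricted: ✓ — type-checks (B) and nothing is barred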